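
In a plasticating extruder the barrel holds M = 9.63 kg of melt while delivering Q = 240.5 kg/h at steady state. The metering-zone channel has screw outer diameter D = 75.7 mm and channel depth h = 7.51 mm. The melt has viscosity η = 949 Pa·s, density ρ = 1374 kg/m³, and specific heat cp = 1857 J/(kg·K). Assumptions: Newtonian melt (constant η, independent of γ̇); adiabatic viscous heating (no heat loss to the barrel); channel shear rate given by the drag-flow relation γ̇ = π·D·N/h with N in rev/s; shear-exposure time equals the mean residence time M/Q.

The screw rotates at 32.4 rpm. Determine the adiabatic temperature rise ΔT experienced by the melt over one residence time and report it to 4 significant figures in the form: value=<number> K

value=15.68 K

Q_s = Q / 3600 = 240.5 / 3600 = 0.0668056 kg/s
t_res = M / Q_s = 9.63 / 0.0668056 = 144.15 s
Convert to SI: D = 0.0757 m, h = 0.00751 m, N = 32.4/60 = 0.54 rev/s
Shear rate: γ̇ = πDN/h = π·0.0757·0.54/0.00751 = 17.1001 s⁻¹
ΔT = η·γ̇²·t_res/(ρ·cp) = [949 × 17.1001² × 144.15] / [1374 × 1857] = 15.6776 K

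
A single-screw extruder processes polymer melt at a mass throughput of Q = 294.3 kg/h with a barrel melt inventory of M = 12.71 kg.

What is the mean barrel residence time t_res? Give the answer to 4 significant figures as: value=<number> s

Q_s = Q / 3600 = 294.3 / 3600 = 0.08175 kg/s
t_res = M / Q_s = 12.71 / 0.08175 = 155.474 s

value=155.5 s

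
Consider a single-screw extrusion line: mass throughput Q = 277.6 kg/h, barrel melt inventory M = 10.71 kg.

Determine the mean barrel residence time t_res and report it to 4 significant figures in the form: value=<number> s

Q_s = Q / 3600 = 277.6 / 3600 = 0.0771111 kg/s
t_res = M / Q_s = 10.71 / 0.0771111 = 138.89 s

value=138.9 s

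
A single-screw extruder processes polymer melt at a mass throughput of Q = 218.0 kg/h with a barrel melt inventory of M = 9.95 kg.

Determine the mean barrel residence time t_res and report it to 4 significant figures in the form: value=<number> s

Q_s = Q / 3600 = 218.0 / 3600 = 0.0605556 kg/s
t_res = M / Q_s = 9.95 / 0.0605556 = 164.312 s

value=164.3 s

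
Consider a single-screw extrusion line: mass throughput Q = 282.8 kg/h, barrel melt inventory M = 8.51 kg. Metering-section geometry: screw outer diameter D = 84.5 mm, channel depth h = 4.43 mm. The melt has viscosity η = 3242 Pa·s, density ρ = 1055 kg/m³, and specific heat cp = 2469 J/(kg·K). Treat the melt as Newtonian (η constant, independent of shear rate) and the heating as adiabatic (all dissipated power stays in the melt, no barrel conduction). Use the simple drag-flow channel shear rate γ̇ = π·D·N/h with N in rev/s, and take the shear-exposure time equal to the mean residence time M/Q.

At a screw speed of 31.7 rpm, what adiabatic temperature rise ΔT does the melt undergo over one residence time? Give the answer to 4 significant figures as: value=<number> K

Convert throughput: Q = 282.8 kg/h = 282.8/3600 = 0.0785556 kg/s
Mean residence time: t_res = M/Q_s = 8.51 kg / 0.0785556 kg/s = 108.331 s
Geometry in metres: D = 84.5 mm → 0.0845 m, h = 4.43 mm → 0.00443 m; screw speed N = 31.7 rpm = 0.528333 rev/s
γ̇ = π·D·N / h = π · 0.0845 · 0.528333 / 0.00443 = 31.66 s⁻¹
Adiabatic rise: ΔT = η γ̇² t_res / (ρ cp) = 3242·(31.66)²·108.331 / (1055·2469) = 135.149 K

value=135.1 K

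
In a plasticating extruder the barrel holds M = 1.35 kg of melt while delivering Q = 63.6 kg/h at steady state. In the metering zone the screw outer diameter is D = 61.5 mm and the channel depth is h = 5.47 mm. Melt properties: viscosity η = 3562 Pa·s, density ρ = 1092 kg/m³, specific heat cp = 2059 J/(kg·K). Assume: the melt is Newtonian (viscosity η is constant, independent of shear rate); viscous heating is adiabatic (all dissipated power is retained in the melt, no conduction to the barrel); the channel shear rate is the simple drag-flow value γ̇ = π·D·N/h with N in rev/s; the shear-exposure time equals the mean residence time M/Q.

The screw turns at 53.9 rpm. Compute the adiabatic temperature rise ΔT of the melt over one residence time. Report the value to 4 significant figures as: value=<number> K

Q_s = Q / 3600 = 63.6 / 3600 = 0.0176667 kg/s
Mean residence time: t_res = M/Q_s = 1.35 kg / 0.0176667 kg/s = 76.4151 s
Convert to SI: D = 0.0615 m, h = 0.00547 m, N = 53.9/60 = 0.898333 rev/s
γ̇ = π·D·N / h = π · 0.0615 · 0.898333 / 0.00547 = 31.7304 s⁻¹
ΔT = η·γ̇²·t_res / (ρ·cp) = 3562 · (31.7304)² · 76.4151 / (1092 · 2059) = 121.883 K

value=121.9 K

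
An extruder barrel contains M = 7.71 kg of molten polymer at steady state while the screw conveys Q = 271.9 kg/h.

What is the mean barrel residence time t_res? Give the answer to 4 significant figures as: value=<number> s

Convert throughput: Q = 271.9 kg/h = 271.9/3600 = 0.0755278 kg/s
t_res = M / Q_s = 7.71 ÷ 0.0755278 = 102.082 s

value=102.1 s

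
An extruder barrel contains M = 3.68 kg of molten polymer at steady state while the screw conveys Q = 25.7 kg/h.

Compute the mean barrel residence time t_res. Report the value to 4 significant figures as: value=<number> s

value=515.5 s

Convert throughput: Q = 25.7 kg/h = 25.7/3600 = 0.00713889 kg/s
Mean residence time: t_res = M/Q_s = 3.68 kg / 0.00713889 kg/s = 515.486 s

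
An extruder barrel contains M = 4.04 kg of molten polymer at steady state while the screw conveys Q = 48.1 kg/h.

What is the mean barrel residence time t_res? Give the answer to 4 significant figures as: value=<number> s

value=302.4 s

Throughput in SI: Q_s = 48.1 kg/h ÷ 3600 s/h = 0.0133611 kg/s
t_res = M / Q_s = 4.04 / 0.0133611 = 302.37 s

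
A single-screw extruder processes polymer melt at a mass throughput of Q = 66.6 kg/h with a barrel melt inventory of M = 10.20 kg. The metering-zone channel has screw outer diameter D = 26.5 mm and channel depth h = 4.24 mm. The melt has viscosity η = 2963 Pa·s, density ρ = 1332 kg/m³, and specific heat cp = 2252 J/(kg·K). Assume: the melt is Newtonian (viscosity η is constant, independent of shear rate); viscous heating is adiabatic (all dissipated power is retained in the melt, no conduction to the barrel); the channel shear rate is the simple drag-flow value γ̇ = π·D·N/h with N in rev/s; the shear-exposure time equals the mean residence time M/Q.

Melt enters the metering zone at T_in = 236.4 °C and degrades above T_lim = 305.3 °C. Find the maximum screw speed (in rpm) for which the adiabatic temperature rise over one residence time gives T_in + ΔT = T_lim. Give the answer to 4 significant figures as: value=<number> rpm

Throughput in SI: Q_s = 66.6 kg/h ÷ 3600 s/h = 0.0185 kg/s
t_res = M / Q_s = 10.20 / 0.0185 = 551.351 s
Convert to metres: D = 0.0265 m, h = 0.00424 m
ΔT_a = T_lim − T_in = 305.3 − 236.4 = 68.9 K
γ̇_max² = ΔT_a·ρ·cp / (η·t_res) = [68.9 × 1332 × 2252] / [2963 × 551.351] = 126.512 s⁻²
γ̇_max = sqrt(126.512) = 11.2478 s⁻¹
N_max = γ̇_max·h / (π·D) = 11.2478 · 0.00424 / (π · 0.0265) = 0.572843 rev/s = 34.3706 rpm

value=34.37 rpm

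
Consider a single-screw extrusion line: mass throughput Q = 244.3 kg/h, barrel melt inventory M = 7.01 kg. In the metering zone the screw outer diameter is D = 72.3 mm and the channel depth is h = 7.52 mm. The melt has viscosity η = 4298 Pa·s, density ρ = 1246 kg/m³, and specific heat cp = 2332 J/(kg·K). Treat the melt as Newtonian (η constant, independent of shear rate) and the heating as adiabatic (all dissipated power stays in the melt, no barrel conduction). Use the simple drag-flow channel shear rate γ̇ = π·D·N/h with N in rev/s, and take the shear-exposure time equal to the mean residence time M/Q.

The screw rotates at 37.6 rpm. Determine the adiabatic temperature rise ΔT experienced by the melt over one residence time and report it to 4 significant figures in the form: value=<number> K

Q_s = Q / 3600 = 244.3 / 3600 = 0.0678611 kg/s
t_res = M / Q_s = 7.01 ÷ 0.0678611 = 103.299 s
D = 72.3 mm = 0.0723 m;  h = 7.52 mm = 0.00752 m;  N = 37.6 rpm / 60 = 0.626667 rev/s
γ̇ = π D N / h = (π)(0.0723)(0.626667) / 0.00752 = 18.9281 s⁻¹
ΔT = η·γ̇²·t_res / (ρ·cp) = 4298 · (18.9281)² · 103.299 / (1246 · 2332) = 54.7433 K

value=54.74 K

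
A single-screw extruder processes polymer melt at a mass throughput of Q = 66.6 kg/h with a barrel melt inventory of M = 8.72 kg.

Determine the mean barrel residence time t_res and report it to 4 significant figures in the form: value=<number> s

value=471.4 s

Throughput in SI: Q_s = 66.6 kg/h ÷ 3600 s/h = 0.0185 kg/s
t_res = M / Q_s = 8.72 ÷ 0.0185 = 471.351 s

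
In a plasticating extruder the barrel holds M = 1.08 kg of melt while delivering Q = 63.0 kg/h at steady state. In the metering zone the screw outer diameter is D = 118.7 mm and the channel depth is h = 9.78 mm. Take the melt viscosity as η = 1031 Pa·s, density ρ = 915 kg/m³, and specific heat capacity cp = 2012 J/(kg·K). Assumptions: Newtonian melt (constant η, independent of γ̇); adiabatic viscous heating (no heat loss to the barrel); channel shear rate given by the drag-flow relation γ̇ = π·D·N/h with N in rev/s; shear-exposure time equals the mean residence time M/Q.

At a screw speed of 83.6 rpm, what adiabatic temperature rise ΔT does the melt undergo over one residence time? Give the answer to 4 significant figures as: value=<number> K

value=97.55 K

Throughput in SI: Q_s = 63.0 kg/h ÷ 3600 s/h = 0.0175 kg/s
t_res = M / Q_s = 1.08 / 0.0175 = 61.7143 s
D = 118.7 mm = 0.1187 m;  h = 9.78 mm = 0.00978 m;  N = 83.6 rpm / 60 = 1.39333 rev/s
γ̇ = π·D·N / h = π · 0.1187 · 1.39333 / 0.00978 = 53.1272 s⁻¹
ΔT = η·γ̇²·t_res/(ρ·cp) = [1031 × 53.1272² × 61.7143] / [915 × 2012] = 97.5503 K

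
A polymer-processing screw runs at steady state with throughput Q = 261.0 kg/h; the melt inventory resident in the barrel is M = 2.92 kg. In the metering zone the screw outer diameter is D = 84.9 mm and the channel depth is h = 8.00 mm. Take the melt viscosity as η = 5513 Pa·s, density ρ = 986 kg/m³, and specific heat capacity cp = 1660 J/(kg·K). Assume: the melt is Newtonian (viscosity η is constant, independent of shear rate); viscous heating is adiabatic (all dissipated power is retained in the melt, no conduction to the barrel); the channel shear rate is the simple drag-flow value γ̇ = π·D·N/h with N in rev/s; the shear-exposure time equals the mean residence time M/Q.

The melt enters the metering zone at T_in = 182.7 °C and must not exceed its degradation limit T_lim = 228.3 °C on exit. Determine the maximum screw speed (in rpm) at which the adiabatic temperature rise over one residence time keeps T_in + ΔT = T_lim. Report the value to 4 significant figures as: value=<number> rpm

Convert throughput: Q = 261.0 kg/h = 261.0/3600 = 0.0725 kg/s
t_res = M / Q_s = 2.92 / 0.0725 = 40.2759 s
Geometry in SI: D = 84.9 mm → 0.0849 m, h = 8.00 mm → 0.008 m
Allowable rise: ΔT_a = T_lim − T_in = 228.3 − 182.7 = 45.6 K
γ̇_max² = ΔT_a·ρ·cp/(η·t_res) = 45.6·986·1660/(5513·40.2759) = 336.138 s⁻²
γ̇_max = √336.138 = 18.3341 s⁻¹
N_max = γ̇_max h / (πD) = 18.3341·0.008/(π·0.0849) = 0.549909 rev/s → ×60 = 32.9945 rpm

value=32.99 rpm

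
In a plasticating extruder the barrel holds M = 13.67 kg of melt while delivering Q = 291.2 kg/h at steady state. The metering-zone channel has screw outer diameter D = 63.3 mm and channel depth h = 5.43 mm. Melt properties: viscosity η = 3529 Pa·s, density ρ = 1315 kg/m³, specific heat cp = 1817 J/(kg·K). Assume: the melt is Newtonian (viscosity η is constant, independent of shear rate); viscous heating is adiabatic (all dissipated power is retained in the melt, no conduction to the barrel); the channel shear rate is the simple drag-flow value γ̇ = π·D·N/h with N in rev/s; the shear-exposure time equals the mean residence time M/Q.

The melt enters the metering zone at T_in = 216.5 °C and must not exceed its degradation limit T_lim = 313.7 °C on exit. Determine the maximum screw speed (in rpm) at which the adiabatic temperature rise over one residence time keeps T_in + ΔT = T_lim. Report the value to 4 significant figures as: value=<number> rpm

Q_s = Q / 3600 = 291.2 / 3600 = 0.0808889 kg/s
t_res = M / Q_s = 13.67 / 0.0808889 = 168.997 s
Convert to metres: D = 0.0633 m, h = 0.00543 m
Allowable rise: ΔT_a = T_lim − T_in = 313.7 − 216.5 = 97.2 K
γ̇_max² = ΔT_a·ρ·cp/(η·t_res) = 97.2·1315·1817/(3529·168.997) = 389.418 s⁻²
γ̇_max = sqrt(389.418) = 19.7337 s⁻¹
N_max = γ̇_max h / (πD) = 19.7337·0.00543/(π·0.0633) = 0.538833 rev/s → ×60 = 32.33 rpm

value=32.33 rpm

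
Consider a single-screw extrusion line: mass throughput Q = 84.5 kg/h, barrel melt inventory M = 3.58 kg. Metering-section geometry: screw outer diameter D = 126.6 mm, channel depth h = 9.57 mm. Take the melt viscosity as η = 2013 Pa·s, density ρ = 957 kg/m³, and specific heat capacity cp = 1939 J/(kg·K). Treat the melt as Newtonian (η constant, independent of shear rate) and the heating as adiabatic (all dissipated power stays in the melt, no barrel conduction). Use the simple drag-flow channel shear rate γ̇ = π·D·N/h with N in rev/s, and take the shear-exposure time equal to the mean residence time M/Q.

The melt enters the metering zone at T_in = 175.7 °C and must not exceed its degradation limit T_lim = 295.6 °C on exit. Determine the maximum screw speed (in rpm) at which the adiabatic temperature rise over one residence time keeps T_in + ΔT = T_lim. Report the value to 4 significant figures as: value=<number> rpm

Throughput in SI: Q_s = 84.5 kg/h ÷ 3600 s/h = 0.0234722 kg/s
t_res = M / Q_s = 3.58 / 0.0234722 = 152.521 s
Geometry in SI: D = 126.6 mm → 0.1266 m, h = 9.57 mm → 0.00957 m
ΔT_a = T_lim − T_in = 295.6 − 175.7 = 119.9 K
Invert ΔT = ηγ̇²t_res/(ρcp) for γ̇: γ̇_max² = ΔT_a ρ cp / (η t_res) = 119.9·957·1939 / (2013·152.521) = 724.663 s⁻²
γ̇_max = sqrt(724.663) = 26.9196 s⁻¹
N_max = γ̇_max h / (πD) = 26.9196·0.00957/(π·0.1266) = 0.647734 rev/s → ×60 = 38.864 rpm

value=38.86 rpm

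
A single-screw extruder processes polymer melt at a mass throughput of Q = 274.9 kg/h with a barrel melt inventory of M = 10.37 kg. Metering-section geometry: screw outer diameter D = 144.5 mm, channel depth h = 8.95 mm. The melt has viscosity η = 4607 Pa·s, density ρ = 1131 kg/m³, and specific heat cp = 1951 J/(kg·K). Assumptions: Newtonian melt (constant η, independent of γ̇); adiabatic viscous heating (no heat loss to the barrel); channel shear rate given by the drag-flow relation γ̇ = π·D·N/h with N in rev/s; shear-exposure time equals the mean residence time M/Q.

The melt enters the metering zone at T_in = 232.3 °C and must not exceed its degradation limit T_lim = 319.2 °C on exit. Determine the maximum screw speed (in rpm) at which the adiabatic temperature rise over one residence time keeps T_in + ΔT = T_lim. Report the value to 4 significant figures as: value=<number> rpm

Convert throughput: Q = 274.9 kg/h = 274.9/3600 = 0.0763611 kg/s
t_res = M / Q_s = 10.37 / 0.0763611 = 135.802 s
D = 144.5 mm = 0.1445 m;  h = 8.95 mm = 0.00895 m
ΔT_a = T_lim − T_in = 319.2 °C − 232.3 °C = 86.9 K
γ̇_max² = ΔT_a·ρ·cp/(η·t_res) = 86.9·1131·1951/(4607·135.802) = 306.489 s⁻²
γ̇_max = √306.489 = 17.5068 s⁻¹
N_max = γ̇_max h / (πD) = 17.5068·0.00895/(π·0.1445) = 0.345154 rev/s → ×60 = 20.7092 rpm

value=20.71 rpm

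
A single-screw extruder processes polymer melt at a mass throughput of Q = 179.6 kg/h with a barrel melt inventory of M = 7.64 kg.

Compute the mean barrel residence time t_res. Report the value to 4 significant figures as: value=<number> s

Throughput in SI: Q_s = 179.6 kg/h ÷ 3600 s/h = 0.0498889 kg/s
t_res = M / Q_s = 7.64 ÷ 0.0498889 = 153.14 s

value=153.1 s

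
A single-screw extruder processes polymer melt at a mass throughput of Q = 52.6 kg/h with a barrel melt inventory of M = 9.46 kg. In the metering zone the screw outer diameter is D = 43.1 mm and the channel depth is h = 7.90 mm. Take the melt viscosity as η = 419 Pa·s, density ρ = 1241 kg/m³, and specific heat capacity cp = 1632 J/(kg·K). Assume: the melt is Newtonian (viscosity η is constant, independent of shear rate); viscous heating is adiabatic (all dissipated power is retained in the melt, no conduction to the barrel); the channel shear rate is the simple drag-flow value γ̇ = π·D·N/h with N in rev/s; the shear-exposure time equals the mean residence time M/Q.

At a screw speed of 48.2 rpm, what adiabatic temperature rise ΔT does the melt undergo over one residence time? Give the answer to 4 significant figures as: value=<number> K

value=25.39 K

Convert throughput: Q = 52.6 kg/h = 52.6/3600 = 0.0146111 kg/s
t_res = M / Q_s = 9.46 ÷ 0.0146111 = 647.452 s
D = 43.1 mm = 0.0431 m;  h = 7.90 mm = 0.0079 m;  N = 48.2 rpm / 60 = 0.803333 rev/s
γ̇ = π D N / h = (π)(0.0431)(0.803333) / 0.0079 = 13.7688 s⁻¹
ΔT = η·γ̇²·t_res / (ρ·cp) = 419 · (13.7688)² · 647.452 / (1241 · 1632) = 25.3934 K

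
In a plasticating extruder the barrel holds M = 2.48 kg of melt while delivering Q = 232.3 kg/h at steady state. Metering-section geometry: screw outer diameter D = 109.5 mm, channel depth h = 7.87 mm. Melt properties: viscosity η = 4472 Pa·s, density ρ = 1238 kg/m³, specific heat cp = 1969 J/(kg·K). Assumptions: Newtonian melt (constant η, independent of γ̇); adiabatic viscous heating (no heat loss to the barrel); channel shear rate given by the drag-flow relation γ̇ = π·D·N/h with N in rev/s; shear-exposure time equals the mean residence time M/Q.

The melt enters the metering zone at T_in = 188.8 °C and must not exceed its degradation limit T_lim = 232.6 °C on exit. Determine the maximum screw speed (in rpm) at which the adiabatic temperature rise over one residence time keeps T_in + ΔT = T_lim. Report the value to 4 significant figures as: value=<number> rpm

Q_s = Q / 3600 = 232.3 / 3600 = 0.0645278 kg/s
t_res = M / Q_s = 2.48 / 0.0645278 = 38.4331 s
Convert to metres: D = 0.1095 m, h = 0.00787 m
ΔT_a = T_lim − T_in = 232.6 °C − 188.8 °C = 43.8 K
γ̇_max² = ΔT_a·ρ·cp/(η·t_res) = 43.8·1238·1969/(4472·38.4331) = 621.203 s⁻²
γ̇_max = sqrt(621.203) = 24.9239 s⁻¹
N_max = γ̇_max·h / (π·D) = 24.9239 · 0.00787 / (π · 0.1095) = 0.5702 rev/s = 34.212 rpm

value=34.21 rpm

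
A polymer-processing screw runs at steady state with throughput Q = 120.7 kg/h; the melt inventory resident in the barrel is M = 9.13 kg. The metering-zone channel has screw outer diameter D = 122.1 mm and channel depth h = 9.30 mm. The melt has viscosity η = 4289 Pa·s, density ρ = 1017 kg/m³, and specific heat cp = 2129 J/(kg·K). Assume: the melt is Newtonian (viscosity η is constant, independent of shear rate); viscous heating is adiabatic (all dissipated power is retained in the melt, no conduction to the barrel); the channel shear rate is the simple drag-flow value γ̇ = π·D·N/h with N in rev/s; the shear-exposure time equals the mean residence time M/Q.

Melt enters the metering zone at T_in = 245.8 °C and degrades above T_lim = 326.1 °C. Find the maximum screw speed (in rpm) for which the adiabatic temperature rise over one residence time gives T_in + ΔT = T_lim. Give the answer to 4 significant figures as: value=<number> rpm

Q_s = Q / 3600 = 120.7 / 3600 = 0.0335278 kg/s
t_res = M / Q_s = 9.13 ÷ 0.0335278 = 272.312 s
Convert to metres: D = 0.1221 m, h = 0.0093 m
Allowable rise: ΔT_a = T_lim − T_in = 326.1 − 245.8 = 80.3 K
Invert ΔT = ηγ̇²t_res/(ρcp) for γ̇: γ̇_max² = ΔT_a ρ cp / (η t_res) = 80.3·1017·2129 / (4289·272.312) = 148.864 s⁻²
Take the square root: γ̇_max = √(148.864) = 12.201 s⁻¹
Solve γ̇ = πDN/h for N: N_max = γ̇_max·h/(π·D) = 12.201 × 0.0093 / (π × 0.1221) = 0.29581 rev/s = 17.7486 rpm

value=17.75 rpm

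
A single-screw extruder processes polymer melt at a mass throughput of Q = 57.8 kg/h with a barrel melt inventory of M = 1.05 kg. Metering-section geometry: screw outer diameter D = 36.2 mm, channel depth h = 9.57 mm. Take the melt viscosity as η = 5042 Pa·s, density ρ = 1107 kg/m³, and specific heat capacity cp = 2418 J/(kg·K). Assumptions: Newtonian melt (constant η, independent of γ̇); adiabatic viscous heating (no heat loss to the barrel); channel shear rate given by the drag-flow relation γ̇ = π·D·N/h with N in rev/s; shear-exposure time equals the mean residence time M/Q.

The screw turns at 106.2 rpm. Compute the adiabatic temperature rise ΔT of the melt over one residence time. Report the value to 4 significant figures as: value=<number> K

value=54.50 K

Convert throughput: Q = 57.8 kg/h = 57.8/3600 = 0.0160556 kg/s
t_res = M / Q_s = 1.05 ÷ 0.0160556 = 65.3979 s
Geometry in metres: D = 36.2 mm → 0.0362 m, h = 9.57 mm → 0.00957 m; screw speed N = 106.2 rpm = 1.77 rev/s
γ̇ = π D N / h = (π)(0.0362)(1.77) / 0.00957 = 21.0339 s⁻¹
ΔT = η·γ̇²·t_res / (ρ·cp) = 5042 · (21.0339)² · 65.3979 / (1107 · 2418) = 54.5007 K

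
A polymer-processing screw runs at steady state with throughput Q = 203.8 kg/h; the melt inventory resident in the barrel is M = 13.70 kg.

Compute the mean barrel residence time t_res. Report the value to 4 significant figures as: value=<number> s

Convert throughput: Q = 203.8 kg/h = 203.8/3600 = 0.0566111 kg/s
t_res = M / Q_s = 13.70 / 0.0566111 = 242.002 s

value=242.0 s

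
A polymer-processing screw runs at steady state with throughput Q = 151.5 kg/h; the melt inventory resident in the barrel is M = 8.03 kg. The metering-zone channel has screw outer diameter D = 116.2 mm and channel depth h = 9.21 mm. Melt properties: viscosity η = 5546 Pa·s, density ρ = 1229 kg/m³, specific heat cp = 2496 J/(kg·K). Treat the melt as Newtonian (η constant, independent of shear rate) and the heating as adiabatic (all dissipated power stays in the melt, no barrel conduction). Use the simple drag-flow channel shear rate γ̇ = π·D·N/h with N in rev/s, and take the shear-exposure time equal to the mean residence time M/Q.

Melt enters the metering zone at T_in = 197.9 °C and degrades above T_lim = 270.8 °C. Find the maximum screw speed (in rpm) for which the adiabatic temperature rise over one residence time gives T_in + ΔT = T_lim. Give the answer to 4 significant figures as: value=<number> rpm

value=22.01 rpm

Convert throughput: Q = 151.5 kg/h = 151.5/3600 = 0.0420833 kg/s
Mean residence time: t_res = M/Q_s = 8.03 kg / 0.0420833 kg/s = 190.812 s
Geometry in SI: D = 116.2 mm → 0.1162 m, h = 9.21 mm → 0.00921 m
Allowable rise: ΔT_a = T_lim − T_in = 270.8 − 197.9 = 72.9 K
γ̇_max² = ΔT_a·ρ·cp/(η·t_res) = 72.9·1229·2496/(5546·190.812) = 211.319 s⁻²
Take the square root: γ̇_max = √(211.319) = 14.5368 s⁻¹
Solve γ̇ = πDN/h for N: N_max = γ̇_max·h/(π·D) = 14.5368 × 0.00921 / (π × 0.1162) = 0.366752 rev/s = 22.0051 rpm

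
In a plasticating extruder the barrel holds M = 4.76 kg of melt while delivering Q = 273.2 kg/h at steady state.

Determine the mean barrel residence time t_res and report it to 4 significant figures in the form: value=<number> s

Convert throughput: Q = 273.2 kg/h = 273.2/3600 = 0.0758889 kg/s
t_res = M / Q_s = 4.76 ÷ 0.0758889 = 62.7233 s

value=62.72 s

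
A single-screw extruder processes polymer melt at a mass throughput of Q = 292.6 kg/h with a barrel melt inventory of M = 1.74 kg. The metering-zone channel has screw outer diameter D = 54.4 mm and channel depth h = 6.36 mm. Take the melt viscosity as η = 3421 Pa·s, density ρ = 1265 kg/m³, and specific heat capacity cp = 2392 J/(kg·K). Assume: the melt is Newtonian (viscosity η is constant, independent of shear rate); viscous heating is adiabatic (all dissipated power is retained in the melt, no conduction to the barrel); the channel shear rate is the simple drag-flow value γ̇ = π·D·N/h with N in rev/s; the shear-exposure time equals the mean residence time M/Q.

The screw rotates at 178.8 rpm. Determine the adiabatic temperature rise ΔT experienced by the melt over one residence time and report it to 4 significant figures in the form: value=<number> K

value=155.2 K

Q_s = Q / 3600 = 292.6 / 3600 = 0.0812778 kg/s
t_res = M / Q_s = 1.74 / 0.0812778 = 21.4081 s
Geometry in metres: D = 54.4 mm → 0.0544 m, h = 6.36 mm → 0.00636 m; screw speed N = 178.8 rpm = 2.98 rev/s
γ̇ = π·D·N / h = π · 0.0544 · 2.98 / 0.00636 = 80.077 s⁻¹
ΔT = η·γ̇²·t_res/(ρ·cp) = [3421 × 80.077² × 21.4081] / [1265 × 2392] = 155.201 K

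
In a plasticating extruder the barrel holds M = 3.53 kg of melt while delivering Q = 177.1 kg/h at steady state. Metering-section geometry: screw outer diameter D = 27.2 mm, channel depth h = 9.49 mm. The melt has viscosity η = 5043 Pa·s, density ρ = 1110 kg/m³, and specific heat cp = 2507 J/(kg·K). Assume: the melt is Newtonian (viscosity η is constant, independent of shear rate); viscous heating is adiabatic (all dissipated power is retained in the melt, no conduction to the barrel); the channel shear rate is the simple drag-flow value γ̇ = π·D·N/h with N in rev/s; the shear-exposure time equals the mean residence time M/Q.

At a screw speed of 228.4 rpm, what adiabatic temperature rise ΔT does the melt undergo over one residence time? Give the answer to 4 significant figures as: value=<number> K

Convert throughput: Q = 177.1 kg/h = 177.1/3600 = 0.0491944 kg/s
Mean residence time: t_res = M/Q_s = 3.53 kg / 0.0491944 kg/s = 71.7561 s
Geometry in metres: D = 27.2 mm → 0.0272 m, h = 9.49 mm → 0.00949 m; screw speed N = 228.4 rpm = 3.80667 rev/s
Shear rate: γ̇ = πDN/h = π·0.0272·3.80667/0.00949 = 34.2766 s⁻¹
ΔT = η·γ̇²·t_res/(ρ·cp) = [5043 × 34.2766² × 71.7561] / [1110 × 2507] = 152.78 K

value=152.8 K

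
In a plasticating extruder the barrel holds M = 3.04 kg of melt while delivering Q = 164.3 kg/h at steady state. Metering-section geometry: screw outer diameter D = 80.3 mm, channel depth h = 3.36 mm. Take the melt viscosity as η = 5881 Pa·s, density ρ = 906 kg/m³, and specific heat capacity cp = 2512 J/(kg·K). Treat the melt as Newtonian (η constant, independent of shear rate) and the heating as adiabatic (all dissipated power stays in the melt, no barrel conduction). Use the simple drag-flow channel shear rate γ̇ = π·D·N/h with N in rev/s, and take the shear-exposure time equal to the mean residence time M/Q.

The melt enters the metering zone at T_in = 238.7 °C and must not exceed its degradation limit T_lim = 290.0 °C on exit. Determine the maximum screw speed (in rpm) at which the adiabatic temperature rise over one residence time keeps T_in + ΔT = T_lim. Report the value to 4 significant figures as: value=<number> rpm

value=13.80 rpm

Convert throughput: Q = 164.3 kg/h = 164.3/3600 = 0.0456389 kg/s
t_res = M / Q_s = 3.04 ÷ 0.0456389 = 66.6099 s
Convert to metres: D = 0.0803 m, h = 0.00336 m
Allowable rise: ΔT_a = T_lim − T_in = 290.0 − 238.7 = 51.3 K
γ̇_max² = ΔT_a·ρ·cp / (η·t_res) = [51.3 × 906 × 2512] / [5881 × 66.6099] = 298.041 s⁻²
γ̇_max = sqrt(298.041) = 17.2639 s⁻¹
Solve γ̇ = πDN/h for N: N_max = γ̇_max·h/(π·D) = 17.2639 × 0.00336 / (π × 0.0803) = 0.229938 rev/s = 13.7963 rpm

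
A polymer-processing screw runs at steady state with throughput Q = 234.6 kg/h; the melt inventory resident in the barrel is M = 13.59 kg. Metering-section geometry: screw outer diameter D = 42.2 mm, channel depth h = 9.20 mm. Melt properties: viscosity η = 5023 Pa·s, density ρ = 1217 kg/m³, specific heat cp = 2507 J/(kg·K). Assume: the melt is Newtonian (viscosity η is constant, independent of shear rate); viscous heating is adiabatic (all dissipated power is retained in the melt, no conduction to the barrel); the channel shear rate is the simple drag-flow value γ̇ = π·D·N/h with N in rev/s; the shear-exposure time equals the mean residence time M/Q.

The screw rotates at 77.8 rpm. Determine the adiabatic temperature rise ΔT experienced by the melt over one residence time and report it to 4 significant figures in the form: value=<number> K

value=119.9 K

Convert throughput: Q = 234.6 kg/h = 234.6/3600 = 0.0651667 kg/s
t_res = M / Q_s = 13.59 / 0.0651667 = 208.542 s
D = 42.2 mm = 0.0422 m;  h = 9.20 mm = 0.0092 m;  N = 77.8 rpm / 60 = 1.29667 rev/s
Shear rate: γ̇ = πDN/h = π·0.0422·1.29667/0.0092 = 18.6854 s⁻¹
ΔT = η·γ̇²·t_res / (ρ·cp) = 5023 · (18.6854)² · 208.542 / (1217 · 2507) = 119.872 K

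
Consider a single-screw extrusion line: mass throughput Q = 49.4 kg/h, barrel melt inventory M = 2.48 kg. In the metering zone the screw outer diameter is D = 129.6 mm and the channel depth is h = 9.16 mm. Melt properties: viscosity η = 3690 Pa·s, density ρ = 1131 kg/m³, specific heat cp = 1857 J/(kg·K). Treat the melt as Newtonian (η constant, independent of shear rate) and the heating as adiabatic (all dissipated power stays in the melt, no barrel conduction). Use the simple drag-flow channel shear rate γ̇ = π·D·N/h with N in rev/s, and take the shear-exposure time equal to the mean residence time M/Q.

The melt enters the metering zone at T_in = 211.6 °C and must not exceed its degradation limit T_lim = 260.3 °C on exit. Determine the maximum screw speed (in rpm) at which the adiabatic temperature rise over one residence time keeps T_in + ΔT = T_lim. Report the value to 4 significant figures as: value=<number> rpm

value=16.72 rpm

Throughput in SI: Q_s = 49.4 kg/h ÷ 3600 s/h = 0.0137222 kg/s
t_res = M / Q_s = 2.48 / 0.0137222 = 180.729 s
Geometry in SI: D = 129.6 mm → 0.1296 m, h = 9.16 mm → 0.00916 m
ΔT_a = T_lim − T_in = 260.3 − 211.6 = 48.7 K
γ̇_max² = ΔT_a·ρ·cp / (η·t_res) = [48.7 × 1131 × 1857] / [3690 × 180.729] = 153.373 s⁻²
γ̇_max = sqrt(153.373) = 12.3844 s⁻¹
Solve γ̇ = πDN/h for N: N_max = γ̇_max·h/(π·D) = 12.3844 × 0.00916 / (π × 0.1296) = 0.278622 rev/s = 16.7173 rpm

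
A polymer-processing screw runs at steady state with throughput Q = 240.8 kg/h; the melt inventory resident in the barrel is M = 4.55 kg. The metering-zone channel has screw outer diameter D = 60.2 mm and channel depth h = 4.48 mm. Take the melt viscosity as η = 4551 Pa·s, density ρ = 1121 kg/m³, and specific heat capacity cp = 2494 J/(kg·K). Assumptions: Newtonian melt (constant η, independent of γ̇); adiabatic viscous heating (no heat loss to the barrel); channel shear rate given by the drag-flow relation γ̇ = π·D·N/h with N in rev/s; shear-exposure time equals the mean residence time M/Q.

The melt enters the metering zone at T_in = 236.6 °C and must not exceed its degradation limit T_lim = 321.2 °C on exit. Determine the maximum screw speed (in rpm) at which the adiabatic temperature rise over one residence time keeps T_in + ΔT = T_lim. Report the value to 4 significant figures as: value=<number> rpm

Q_s = Q / 3600 = 240.8 / 3600 = 0.0668889 kg/s
Mean residence time: t_res = M/Q_s = 4.55 kg / 0.0668889 kg/s = 68.0233 s
Convert to metres: D = 0.0602 m, h = 0.00448 m
ΔT_a = T_lim − T_in = 321.2 − 236.6 = 84.6 K
γ̇_max² = ΔT_a·ρ·cp/(η·t_res) = 84.6·1121·2494/(4551·68.0233) = 764.026 s⁻²
γ̇_max = sqrt(764.026) = 27.641 s⁻¹
Solve γ̇ = πDN/h for N: N_max = γ̇_max·h/(π·D) = 27.641 × 0.00448 / (π × 0.0602) = 0.654765 rev/s = 39.2859 rpm

value=39.29 rpm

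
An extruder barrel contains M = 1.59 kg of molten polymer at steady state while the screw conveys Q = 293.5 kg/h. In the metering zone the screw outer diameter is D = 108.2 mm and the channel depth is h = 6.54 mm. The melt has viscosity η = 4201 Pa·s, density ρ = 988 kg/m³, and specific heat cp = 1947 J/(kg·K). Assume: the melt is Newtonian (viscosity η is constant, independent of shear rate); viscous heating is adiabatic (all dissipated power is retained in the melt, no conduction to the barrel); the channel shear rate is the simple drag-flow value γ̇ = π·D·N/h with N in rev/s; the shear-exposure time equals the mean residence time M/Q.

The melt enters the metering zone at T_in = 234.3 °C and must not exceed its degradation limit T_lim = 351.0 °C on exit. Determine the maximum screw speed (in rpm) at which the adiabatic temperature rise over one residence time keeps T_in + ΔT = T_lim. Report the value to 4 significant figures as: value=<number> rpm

Throughput in SI: Q_s = 293.5 kg/h ÷ 3600 s/h = 0.0815278 kg/s
t_res = M / Q_s = 1.59 / 0.0815278 = 19.5026 s
Geometry in SI: D = 108.2 mm → 0.1082 m, h = 6.54 mm → 0.00654 m
ΔT_a = T_lim − T_in = 351.0 − 234.3 = 116.7 K
Invert ΔT = ηγ̇²t_res/(ρcp) for γ̇: γ̇_max² = ΔT_a ρ cp / (η t_res) = 116.7·988·1947 / (4201·19.5026) = 2739.99 s⁻²
Take the square root: γ̇_max = √(2739.99) = 52.3449 s⁻¹
N_max = γ̇_max·h / (π·D) = 52.3449 · 0.00654 / (π · 0.1082) = 1.00711 rev/s = 60.4264 rpm

value=60.43 rpm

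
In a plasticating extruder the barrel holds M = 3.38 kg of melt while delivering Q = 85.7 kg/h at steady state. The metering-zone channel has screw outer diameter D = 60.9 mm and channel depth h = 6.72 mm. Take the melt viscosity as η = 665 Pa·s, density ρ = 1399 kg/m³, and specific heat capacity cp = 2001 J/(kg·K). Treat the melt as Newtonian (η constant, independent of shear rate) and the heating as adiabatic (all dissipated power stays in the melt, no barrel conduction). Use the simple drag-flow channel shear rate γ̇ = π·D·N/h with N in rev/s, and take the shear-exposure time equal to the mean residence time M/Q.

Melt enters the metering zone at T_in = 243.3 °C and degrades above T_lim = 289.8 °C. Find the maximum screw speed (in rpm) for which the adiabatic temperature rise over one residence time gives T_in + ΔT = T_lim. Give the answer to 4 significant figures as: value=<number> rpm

Q_s = Q / 3600 = 85.7 / 3600 = 0.0238056 kg/s
Mean residence time: t_res = M/Q_s = 3.38 kg / 0.0238056 kg/s = 141.984 s
Geometry in SI: D = 60.9 mm → 0.0609 m, h = 6.72 mm → 0.00672 m
Allowable rise: ΔT_a = T_lim − T_in = 289.8 − 243.3 = 46.5 K
Invert ΔT = ηγ̇²t_res/(ρcp) for γ̇: γ̇_max² = ΔT_a ρ cp / (η t_res) = 46.5·1399·2001 / (665·141.984) = 1378.66 s⁻²
Take the square root: γ̇_max = √(1378.66) = 37.1303 s⁻¹
N_max = γ̇_max h / (πD) = 37.1303·0.00672/(π·0.0609) = 1.30416 rev/s → ×60 = 78.2496 rpm

value=78.25 rpm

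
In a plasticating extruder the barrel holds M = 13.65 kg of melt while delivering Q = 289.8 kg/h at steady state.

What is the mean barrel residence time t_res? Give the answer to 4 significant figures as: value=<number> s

value=169.6 s

Q_s = Q / 3600 = 289.8 / 3600 = 0.0805 kg/s
t_res = M / Q_s = 13.65 / 0.0805 = 169.565 s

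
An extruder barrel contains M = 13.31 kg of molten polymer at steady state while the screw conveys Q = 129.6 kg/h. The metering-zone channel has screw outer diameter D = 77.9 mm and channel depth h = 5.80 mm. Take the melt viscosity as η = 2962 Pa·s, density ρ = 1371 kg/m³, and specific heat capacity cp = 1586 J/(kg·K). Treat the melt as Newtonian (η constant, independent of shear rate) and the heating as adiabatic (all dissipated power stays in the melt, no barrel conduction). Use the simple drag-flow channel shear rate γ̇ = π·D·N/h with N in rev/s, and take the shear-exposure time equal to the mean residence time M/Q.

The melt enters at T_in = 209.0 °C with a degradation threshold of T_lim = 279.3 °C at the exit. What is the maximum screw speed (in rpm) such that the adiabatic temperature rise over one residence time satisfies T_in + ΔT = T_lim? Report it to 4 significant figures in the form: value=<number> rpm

Q_s = Q / 3600 = 129.6 / 3600 = 0.036 kg/s
t_res = M / Q_s = 13.31 ÷ 0.036 = 369.722 s
D = 77.9 mm = 0.0779 m;  h = 5.80 mm = 0.0058 m
ΔT_a = T_lim − T_in = 279.3 °C − 209.0 °C = 70.3 K
γ̇_max² = ΔT_a·ρ·cp / (η·t_res) = [70.3 × 1371 × 1586] / [2962 × 369.722] = 139.584 s⁻²
γ̇_max = sqrt(139.584) = 11.8146 s⁻¹
Solve γ̇ = πDN/h for N: N_max = γ̇_max·h/(π·D) = 11.8146 × 0.0058 / (π × 0.0779) = 0.28 rev/s = 16.8 rpm

value=16.80 rpm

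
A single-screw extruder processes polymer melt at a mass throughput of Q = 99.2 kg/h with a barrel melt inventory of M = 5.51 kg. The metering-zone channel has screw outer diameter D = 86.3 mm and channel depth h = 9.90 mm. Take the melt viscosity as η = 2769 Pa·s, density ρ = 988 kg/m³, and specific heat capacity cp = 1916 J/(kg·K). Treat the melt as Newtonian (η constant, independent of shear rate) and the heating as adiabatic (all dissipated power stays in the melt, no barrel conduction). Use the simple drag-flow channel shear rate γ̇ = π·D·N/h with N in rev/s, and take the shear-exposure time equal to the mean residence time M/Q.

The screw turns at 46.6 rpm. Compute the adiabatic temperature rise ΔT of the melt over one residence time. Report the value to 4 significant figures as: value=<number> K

Throughput in SI: Q_s = 99.2 kg/h ÷ 3600 s/h = 0.0275556 kg/s
Mean residence time: t_res = M/Q_s = 5.51 kg / 0.0275556 kg/s = 199.96 s
Convert to SI: D = 0.0863 m, h = 0.0099 m, N = 46.6/60 = 0.776667 rev/s
Shear rate: γ̇ = πDN/h = π·0.0863·0.776667/0.0099 = 21.2696 s⁻¹
ΔT = η·γ̇²·t_res/(ρ·cp) = [2769 × 21.2696² × 199.96] / [988 × 1916] = 132.322 K

value=132.3 K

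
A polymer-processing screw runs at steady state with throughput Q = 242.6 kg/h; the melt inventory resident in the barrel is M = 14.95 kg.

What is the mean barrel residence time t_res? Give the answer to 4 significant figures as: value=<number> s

value=221.8 s

Q_s = Q / 3600 = 242.6 / 3600 = 0.0673889 kg/s
t_res = M / Q_s = 14.95 / 0.0673889 = 221.847 s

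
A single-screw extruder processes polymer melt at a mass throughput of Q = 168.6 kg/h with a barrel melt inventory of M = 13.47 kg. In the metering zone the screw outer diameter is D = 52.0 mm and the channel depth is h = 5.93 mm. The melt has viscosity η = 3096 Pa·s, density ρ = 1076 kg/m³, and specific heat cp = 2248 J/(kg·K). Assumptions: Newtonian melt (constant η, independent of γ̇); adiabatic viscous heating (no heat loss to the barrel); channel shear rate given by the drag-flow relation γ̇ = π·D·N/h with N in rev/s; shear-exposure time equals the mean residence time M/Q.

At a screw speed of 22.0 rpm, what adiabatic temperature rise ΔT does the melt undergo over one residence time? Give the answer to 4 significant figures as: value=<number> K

value=37.56 K

Convert throughput: Q = 168.6 kg/h = 168.6/3600 = 0.0468333 kg/s
t_res = M / Q_s = 13.47 ÷ 0.0468333 = 287.616 s
Convert to SI: D = 0.052 m, h = 0.00593 m, N = 22.0/60 = 0.366667 rev/s
Shear rate: γ̇ = πDN/h = π·0.052·0.366667/0.00593 = 10.1011 s⁻¹
ΔT = η·γ̇²·t_res/(ρ·cp) = [3096 × 10.1011² × 287.616] / [1076 × 2248] = 37.5617 K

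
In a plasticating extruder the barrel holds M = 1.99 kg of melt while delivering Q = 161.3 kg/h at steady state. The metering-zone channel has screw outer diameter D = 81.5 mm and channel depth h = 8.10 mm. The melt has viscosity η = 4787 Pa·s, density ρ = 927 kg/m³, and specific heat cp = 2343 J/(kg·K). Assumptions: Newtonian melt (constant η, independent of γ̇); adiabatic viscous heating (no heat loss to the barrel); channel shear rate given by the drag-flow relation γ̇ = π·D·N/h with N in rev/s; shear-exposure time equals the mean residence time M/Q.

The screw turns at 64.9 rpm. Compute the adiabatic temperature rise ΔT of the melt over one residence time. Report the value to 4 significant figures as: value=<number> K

value=114.4 K

Convert throughput: Q = 161.3 kg/h = 161.3/3600 = 0.0448056 kg/s
t_res = M / Q_s = 1.99 / 0.0448056 = 44.4141 s
D = 81.5 mm = 0.0815 m;  h = 8.10 mm = 0.0081 m;  N = 64.9 rpm / 60 = 1.08167 rev/s
Shear rate: γ̇ = πDN/h = π·0.0815·1.08167/0.0081 = 34.1913 s⁻¹
ΔT = η·γ̇²·t_res / (ρ·cp) = 4787 · (34.1913)² · 44.4141 / (927 · 2343) = 114.436 K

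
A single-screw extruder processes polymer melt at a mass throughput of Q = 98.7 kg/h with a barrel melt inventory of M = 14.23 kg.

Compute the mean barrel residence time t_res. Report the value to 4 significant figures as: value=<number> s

value=519.0 s

Throughput in SI: Q_s = 98.7 kg/h ÷ 3600 s/h = 0.0274167 kg/s
Mean residence time: t_res = M/Q_s = 14.23 kg / 0.0274167 kg/s = 519.027 s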